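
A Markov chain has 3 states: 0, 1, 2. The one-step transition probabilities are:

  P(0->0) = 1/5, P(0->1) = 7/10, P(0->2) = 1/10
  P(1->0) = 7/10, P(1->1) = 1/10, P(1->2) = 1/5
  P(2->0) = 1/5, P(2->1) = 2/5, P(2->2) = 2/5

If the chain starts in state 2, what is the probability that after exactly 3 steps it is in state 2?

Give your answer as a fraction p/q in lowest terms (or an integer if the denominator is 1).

Computing P^3 by repeated multiplication:
P^1 =
  0: [1/5, 7/10, 1/10]
  1: [7/10, 1/10, 1/5]
  2: [1/5, 2/5, 2/5]
P^2 =
  0: [11/20, 1/4, 1/5]
  1: [1/4, 29/50, 17/100]
  2: [2/5, 17/50, 13/50]
P^3 =
  0: [13/40, 49/100, 37/200]
  1: [49/100, 301/1000, 209/1000]
  2: [37/100, 209/500, 53/250]

(P^3)[2 -> 2] = 53/250

Answer: 53/250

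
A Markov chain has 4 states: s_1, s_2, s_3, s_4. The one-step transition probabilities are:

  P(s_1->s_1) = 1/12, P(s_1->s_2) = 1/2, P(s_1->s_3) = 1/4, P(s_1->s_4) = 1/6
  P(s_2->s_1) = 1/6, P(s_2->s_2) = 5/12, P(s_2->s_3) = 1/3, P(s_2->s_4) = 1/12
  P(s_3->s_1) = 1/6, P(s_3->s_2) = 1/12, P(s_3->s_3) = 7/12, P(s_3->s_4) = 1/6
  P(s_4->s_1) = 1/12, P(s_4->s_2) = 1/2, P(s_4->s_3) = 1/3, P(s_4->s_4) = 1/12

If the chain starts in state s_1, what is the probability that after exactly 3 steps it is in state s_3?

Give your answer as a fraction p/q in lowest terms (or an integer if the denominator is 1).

Answer: 241/576

Derivation:
Computing P^3 by repeated multiplication:
P^1 =
  s_1: [1/12, 1/2, 1/4, 1/6]
  s_2: [1/6, 5/12, 1/3, 1/12]
  s_3: [1/6, 1/12, 7/12, 1/6]
  s_4: [1/12, 1/2, 1/3, 1/12]
P^2 =
  s_1: [7/48, 17/48, 7/18, 1/9]
  s_2: [7/48, 47/144, 29/72, 1/8]
  s_3: [5/36, 1/4, 67/144, 7/48]
  s_4: [11/72, 23/72, 59/144, 17/144]
P^3 =
  s_1: [251/1728, 533/1728, 241/576, 221/1728]
  s_2: [83/576, 527/1728, 27/64, 223/1728]
  s_3: [247/1728, 493/1728, 757/1728, 77/576]
  s_4: [83/576, 523/1728, 731/1728, 25/192]

(P^3)[s_1 -> s_3] = 241/576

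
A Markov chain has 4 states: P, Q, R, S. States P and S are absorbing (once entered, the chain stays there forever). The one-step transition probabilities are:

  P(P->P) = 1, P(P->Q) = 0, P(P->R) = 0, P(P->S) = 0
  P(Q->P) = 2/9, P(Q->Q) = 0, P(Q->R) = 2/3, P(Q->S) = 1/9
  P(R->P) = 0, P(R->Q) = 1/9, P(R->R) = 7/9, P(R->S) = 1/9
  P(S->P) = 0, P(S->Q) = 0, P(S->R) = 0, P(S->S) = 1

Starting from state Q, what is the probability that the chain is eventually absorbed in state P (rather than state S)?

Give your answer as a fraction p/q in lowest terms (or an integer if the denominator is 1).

Let a_i = P(absorbed in P | start in state i).
Boundary conditions: a_P = 1, a_S = 0.
For each transient state i, a_i = sum_j P(i->j) * a_j:
  a_Q = 2/9*a_P + 0*a_Q + 2/3*a_R + 1/9*a_S
  a_R = 0*a_P + 1/9*a_Q + 7/9*a_R + 1/9*a_S

Substituting a_P = 1 and a_S = 0, rearrange to (I - Q) a = r where r[i] = P(i -> P):
  [1, -2/3] . (a_Q, a_R) = 2/9
  [-1/9, 2/9] . (a_Q, a_R) = 0

Solving yields:
  a_Q = 1/3
  a_R = 1/6

Starting state is Q, so the absorption probability is a_Q = 1/3.

Answer: 1/3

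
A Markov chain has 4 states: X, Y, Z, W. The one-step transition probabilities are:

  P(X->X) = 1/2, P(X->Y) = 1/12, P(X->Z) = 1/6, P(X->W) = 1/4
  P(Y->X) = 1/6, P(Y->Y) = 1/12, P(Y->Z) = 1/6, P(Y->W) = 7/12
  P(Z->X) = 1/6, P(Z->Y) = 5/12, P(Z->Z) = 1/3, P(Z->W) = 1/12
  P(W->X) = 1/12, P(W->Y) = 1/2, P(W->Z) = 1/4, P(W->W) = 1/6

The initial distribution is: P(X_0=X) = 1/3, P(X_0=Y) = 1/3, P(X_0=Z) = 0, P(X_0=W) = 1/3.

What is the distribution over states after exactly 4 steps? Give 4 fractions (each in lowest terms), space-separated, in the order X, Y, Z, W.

Answer: 2237/10368 8645/31104 7099/31104 961/3456

Derivation:
Propagating the distribution step by step (d_{t+1} = d_t * P):
d_0 = (X=1/3, Y=1/3, Z=0, W=1/3)
  d_1[X] = 1/3*1/2 + 1/3*1/6 + 0*1/6 + 1/3*1/12 = 1/4
  d_1[Y] = 1/3*1/12 + 1/3*1/12 + 0*5/12 + 1/3*1/2 = 2/9
  d_1[Z] = 1/3*1/6 + 1/3*1/6 + 0*1/3 + 1/3*1/4 = 7/36
  d_1[W] = 1/3*1/4 + 1/3*7/12 + 0*1/12 + 1/3*1/6 = 1/3
d_1 = (X=1/4, Y=2/9, Z=7/36, W=1/3)
  d_2[X] = 1/4*1/2 + 2/9*1/6 + 7/36*1/6 + 1/3*1/12 = 2/9
  d_2[Y] = 1/4*1/12 + 2/9*1/12 + 7/36*5/12 + 1/3*1/2 = 31/108
  d_2[Z] = 1/4*1/6 + 2/9*1/6 + 7/36*1/3 + 1/3*1/4 = 49/216
  d_2[W] = 1/4*1/4 + 2/9*7/12 + 7/36*1/12 + 1/3*1/6 = 19/72
d_2 = (X=2/9, Y=31/108, Z=49/216, W=19/72)
  d_3[X] = 2/9*1/2 + 31/108*1/6 + 49/216*1/6 + 19/72*1/12 = 7/32
  d_3[Y] = 2/9*1/12 + 31/108*1/12 + 49/216*5/12 + 19/72*1/2 = 697/2592
  d_3[Z] = 2/9*1/6 + 31/108*1/6 + 49/216*1/3 + 19/72*1/4 = 587/2592
  d_3[W] = 2/9*1/4 + 31/108*7/12 + 49/216*1/12 + 19/72*1/6 = 247/864
d_3 = (X=7/32, Y=697/2592, Z=587/2592, W=247/864)
  d_4[X] = 7/32*1/2 + 697/2592*1/6 + 587/2592*1/6 + 247/864*1/12 = 2237/10368
  d_4[Y] = 7/32*1/12 + 697/2592*1/12 + 587/2592*5/12 + 247/864*1/2 = 8645/31104
  d_4[Z] = 7/32*1/6 + 697/2592*1/6 + 587/2592*1/3 + 247/864*1/4 = 7099/31104
  d_4[W] = 7/32*1/4 + 697/2592*7/12 + 587/2592*1/12 + 247/864*1/6 = 961/3456
d_4 = (X=2237/10368, Y=8645/31104, Z=7099/31104, W=961/3456)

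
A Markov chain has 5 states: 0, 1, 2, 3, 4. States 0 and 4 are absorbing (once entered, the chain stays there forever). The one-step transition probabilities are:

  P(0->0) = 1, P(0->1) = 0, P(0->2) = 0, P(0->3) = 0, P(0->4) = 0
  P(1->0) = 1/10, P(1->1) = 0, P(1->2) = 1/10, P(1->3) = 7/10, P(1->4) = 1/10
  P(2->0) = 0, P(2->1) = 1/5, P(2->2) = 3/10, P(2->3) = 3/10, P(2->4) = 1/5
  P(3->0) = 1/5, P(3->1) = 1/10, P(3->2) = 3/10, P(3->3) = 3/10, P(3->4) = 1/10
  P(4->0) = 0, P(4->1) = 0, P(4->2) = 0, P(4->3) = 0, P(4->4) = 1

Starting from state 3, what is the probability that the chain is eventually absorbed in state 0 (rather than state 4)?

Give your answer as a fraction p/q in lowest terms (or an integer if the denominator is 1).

Answer: 149/292

Derivation:
Let a_i = P(absorbed in 0 | start in state i).
Boundary conditions: a_0 = 1, a_4 = 0.
For each transient state i, a_i = sum_j P(i->j) * a_j:
  a_1 = 1/10*a_0 + 0*a_1 + 1/10*a_2 + 7/10*a_3 + 1/10*a_4
  a_2 = 0*a_0 + 1/5*a_1 + 3/10*a_2 + 3/10*a_3 + 1/5*a_4
  a_3 = 1/5*a_0 + 1/10*a_1 + 3/10*a_2 + 3/10*a_3 + 1/10*a_4

Substituting a_0 = 1 and a_4 = 0, rearrange to (I - Q) a = r where r[i] = P(i -> 0):
  [1, -1/10, -7/10] . (a_1, a_2, a_3) = 1/10
  [-1/5, 7/10, -3/10] . (a_1, a_2, a_3) = 0
  [-1/10, -3/10, 7/10] . (a_1, a_2, a_3) = 1/5

Solving yields:
  a_1 = 36/73
  a_2 = 105/292
  a_3 = 149/292

Starting state is 3, so the absorption probability is a_3 = 149/292.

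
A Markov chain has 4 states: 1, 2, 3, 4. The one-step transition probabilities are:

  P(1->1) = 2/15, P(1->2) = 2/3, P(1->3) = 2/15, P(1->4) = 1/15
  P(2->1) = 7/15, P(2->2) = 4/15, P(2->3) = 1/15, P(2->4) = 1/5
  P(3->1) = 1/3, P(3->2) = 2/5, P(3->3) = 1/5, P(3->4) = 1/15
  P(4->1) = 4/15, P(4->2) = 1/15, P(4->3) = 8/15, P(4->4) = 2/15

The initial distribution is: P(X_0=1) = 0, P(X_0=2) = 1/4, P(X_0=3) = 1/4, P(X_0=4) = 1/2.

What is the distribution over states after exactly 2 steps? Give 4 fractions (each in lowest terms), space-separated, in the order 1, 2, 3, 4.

Answer: 64/225 94/225 44/225 23/225

Derivation:
Propagating the distribution step by step (d_{t+1} = d_t * P):
d_0 = (1=0, 2=1/4, 3=1/4, 4=1/2)
  d_1[1] = 0*2/15 + 1/4*7/15 + 1/4*1/3 + 1/2*4/15 = 1/3
  d_1[2] = 0*2/3 + 1/4*4/15 + 1/4*2/5 + 1/2*1/15 = 1/5
  d_1[3] = 0*2/15 + 1/4*1/15 + 1/4*1/5 + 1/2*8/15 = 1/3
  d_1[4] = 0*1/15 + 1/4*1/5 + 1/4*1/15 + 1/2*2/15 = 2/15
d_1 = (1=1/3, 2=1/5, 3=1/3, 4=2/15)
  d_2[1] = 1/3*2/15 + 1/5*7/15 + 1/3*1/3 + 2/15*4/15 = 64/225
  d_2[2] = 1/3*2/3 + 1/5*4/15 + 1/3*2/5 + 2/15*1/15 = 94/225
  d_2[3] = 1/3*2/15 + 1/5*1/15 + 1/3*1/5 + 2/15*8/15 = 44/225
  d_2[4] = 1/3*1/15 + 1/5*1/5 + 1/3*1/15 + 2/15*2/15 = 23/225
d_2 = (1=64/225, 2=94/225, 3=44/225, 4=23/225)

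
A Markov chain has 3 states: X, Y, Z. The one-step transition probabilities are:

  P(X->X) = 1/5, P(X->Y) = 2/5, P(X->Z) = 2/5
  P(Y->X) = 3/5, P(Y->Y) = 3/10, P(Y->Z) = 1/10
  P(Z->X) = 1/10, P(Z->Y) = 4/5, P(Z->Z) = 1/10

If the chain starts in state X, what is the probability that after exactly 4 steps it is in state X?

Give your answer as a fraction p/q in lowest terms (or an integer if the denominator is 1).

Answer: 863/2500

Derivation:
Computing P^4 by repeated multiplication:
P^1 =
  X: [1/5, 2/5, 2/5]
  Y: [3/5, 3/10, 1/10]
  Z: [1/10, 4/5, 1/10]
P^2 =
  X: [8/25, 13/25, 4/25]
  Y: [31/100, 41/100, 7/25]
  Z: [51/100, 9/25, 13/100]
P^3 =
  X: [49/125, 103/250, 49/250]
  Y: [42/125, 471/1000, 193/1000]
  Z: [331/1000, 52/125, 253/1000]
P^4 =
  X: [863/2500, 1093/2500, 136/625]
  Y: [3691/10000, 4301/10000, 251/1250]
  Z: [3411/10000, 1149/2500, 1993/10000]

(P^4)[X -> X] = 863/2500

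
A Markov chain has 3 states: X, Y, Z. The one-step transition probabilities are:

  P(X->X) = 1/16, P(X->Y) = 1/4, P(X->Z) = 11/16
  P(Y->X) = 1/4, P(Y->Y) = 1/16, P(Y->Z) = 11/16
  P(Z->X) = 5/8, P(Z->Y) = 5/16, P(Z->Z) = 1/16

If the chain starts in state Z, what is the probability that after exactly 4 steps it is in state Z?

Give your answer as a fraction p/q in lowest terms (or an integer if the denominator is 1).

Computing P^4 by repeated multiplication:
P^1 =
  X: [1/16, 1/4, 11/16]
  Y: [1/4, 1/16, 11/16]
  Z: [5/8, 5/16, 1/16]
P^2 =
  X: [127/256, 63/256, 33/128]
  Y: [59/128, 9/32, 33/128]
  Z: [5/32, 25/128, 83/128]
P^3 =
  X: [1039/4096, 901/4096, 539/1024]
  Y: [533/2048, 437/2048, 539/1024]
  Z: [475/1024, 65/256, 289/1024]
P^4 =
  X: [26203/65536, 15837/65536, 2937/8192]
  Y: [13061/32768, 7959/32768, 2937/8192]
  Z: [4405/16384, 3605/16384, 4187/8192]

(P^4)[Z -> Z] = 4187/8192

Answer: 4187/8192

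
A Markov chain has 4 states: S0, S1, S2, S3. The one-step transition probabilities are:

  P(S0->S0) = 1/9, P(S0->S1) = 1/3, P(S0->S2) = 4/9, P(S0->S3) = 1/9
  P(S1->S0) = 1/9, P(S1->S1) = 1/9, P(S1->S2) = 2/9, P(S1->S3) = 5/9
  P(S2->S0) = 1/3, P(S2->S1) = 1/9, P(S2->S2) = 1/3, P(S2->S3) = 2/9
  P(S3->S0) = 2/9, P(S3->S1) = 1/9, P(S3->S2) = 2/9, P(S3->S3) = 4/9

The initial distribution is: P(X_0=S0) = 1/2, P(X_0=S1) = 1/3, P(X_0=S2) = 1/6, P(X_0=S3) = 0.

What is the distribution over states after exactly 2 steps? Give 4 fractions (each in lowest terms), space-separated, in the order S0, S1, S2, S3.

Propagating the distribution step by step (d_{t+1} = d_t * P):
d_0 = (S0=1/2, S1=1/3, S2=1/6, S3=0)
  d_1[S0] = 1/2*1/9 + 1/3*1/9 + 1/6*1/3 + 0*2/9 = 4/27
  d_1[S1] = 1/2*1/3 + 1/3*1/9 + 1/6*1/9 + 0*1/9 = 2/9
  d_1[S2] = 1/2*4/9 + 1/3*2/9 + 1/6*1/3 + 0*2/9 = 19/54
  d_1[S3] = 1/2*1/9 + 1/3*5/9 + 1/6*2/9 + 0*4/9 = 5/18
d_1 = (S0=4/27, S1=2/9, S2=19/54, S3=5/18)
  d_2[S0] = 4/27*1/9 + 2/9*1/9 + 19/54*1/3 + 5/18*2/9 = 107/486
  d_2[S1] = 4/27*1/3 + 2/9*1/9 + 19/54*1/9 + 5/18*1/9 = 35/243
  d_2[S2] = 4/27*4/9 + 2/9*2/9 + 19/54*1/3 + 5/18*2/9 = 143/486
  d_2[S3] = 4/27*1/9 + 2/9*5/9 + 19/54*2/9 + 5/18*4/9 = 83/243
d_2 = (S0=107/486, S1=35/243, S2=143/486, S3=83/243)

Answer: 107/486 35/243 143/486 83/243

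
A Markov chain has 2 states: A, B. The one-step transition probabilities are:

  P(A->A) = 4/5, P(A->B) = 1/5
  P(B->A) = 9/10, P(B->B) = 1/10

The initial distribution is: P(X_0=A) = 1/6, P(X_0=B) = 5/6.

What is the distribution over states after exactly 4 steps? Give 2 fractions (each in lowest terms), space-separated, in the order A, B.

Propagating the distribution step by step (d_{t+1} = d_t * P):
d_0 = (A=1/6, B=5/6)
  d_1[A] = 1/6*4/5 + 5/6*9/10 = 53/60
  d_1[B] = 1/6*1/5 + 5/6*1/10 = 7/60
d_1 = (A=53/60, B=7/60)
  d_2[A] = 53/60*4/5 + 7/60*9/10 = 487/600
  d_2[B] = 53/60*1/5 + 7/60*1/10 = 113/600
d_2 = (A=487/600, B=113/600)
  d_3[A] = 487/600*4/5 + 113/600*9/10 = 4913/6000
  d_3[B] = 487/600*1/5 + 113/600*1/10 = 1087/6000
d_3 = (A=4913/6000, B=1087/6000)
  d_4[A] = 4913/6000*4/5 + 1087/6000*9/10 = 49087/60000
  d_4[B] = 4913/6000*1/5 + 1087/6000*1/10 = 10913/60000
d_4 = (A=49087/60000, B=10913/60000)

Answer: 49087/60000 10913/60000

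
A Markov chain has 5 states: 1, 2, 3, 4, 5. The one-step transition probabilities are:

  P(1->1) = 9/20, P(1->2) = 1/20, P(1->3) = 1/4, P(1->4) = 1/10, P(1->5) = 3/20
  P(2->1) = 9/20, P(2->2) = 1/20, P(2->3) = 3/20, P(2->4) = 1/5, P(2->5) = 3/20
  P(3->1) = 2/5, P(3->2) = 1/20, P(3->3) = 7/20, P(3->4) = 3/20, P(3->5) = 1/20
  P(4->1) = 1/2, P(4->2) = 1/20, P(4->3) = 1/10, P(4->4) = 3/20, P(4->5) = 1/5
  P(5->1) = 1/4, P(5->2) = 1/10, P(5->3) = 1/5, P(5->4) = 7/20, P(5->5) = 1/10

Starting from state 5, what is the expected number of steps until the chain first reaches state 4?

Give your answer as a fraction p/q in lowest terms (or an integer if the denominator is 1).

Answer: 28510/5571

Derivation:
Let h_i = expected steps to first reach 4 from state i.
Boundary: h_4 = 0.
First-step equations for the other states:
  h_1 = 1 + 9/20*h_1 + 1/20*h_2 + 1/4*h_3 + 1/10*h_4 + 3/20*h_5
  h_2 = 1 + 9/20*h_1 + 1/20*h_2 + 3/20*h_3 + 1/5*h_4 + 3/20*h_5
  h_3 = 1 + 2/5*h_1 + 1/20*h_2 + 7/20*h_3 + 3/20*h_4 + 1/20*h_5
  h_5 = 1 + 1/4*h_1 + 1/10*h_2 + 1/5*h_3 + 7/20*h_4 + 1/10*h_5

Substituting h_4 = 0 and rearranging gives the linear system (I - Q) h = 1:
  [11/20, -1/20, -1/4, -3/20] . (h_1, h_2, h_3, h_5) = 1
  [-9/20, 19/20, -3/20, -3/20] . (h_1, h_2, h_3, h_5) = 1
  [-2/5, -1/20, 13/20, -1/20] . (h_1, h_2, h_3, h_5) = 1
  [-1/4, -1/10, -1/5, 9/10] . (h_1, h_2, h_3, h_5) = 1

Solving yields:
  h_1 = 37580/5571
  h_2 = 3770/619
  h_3 = 36500/5571
  h_5 = 28510/5571

Starting state is 5, so the expected hitting time is h_5 = 28510/5571.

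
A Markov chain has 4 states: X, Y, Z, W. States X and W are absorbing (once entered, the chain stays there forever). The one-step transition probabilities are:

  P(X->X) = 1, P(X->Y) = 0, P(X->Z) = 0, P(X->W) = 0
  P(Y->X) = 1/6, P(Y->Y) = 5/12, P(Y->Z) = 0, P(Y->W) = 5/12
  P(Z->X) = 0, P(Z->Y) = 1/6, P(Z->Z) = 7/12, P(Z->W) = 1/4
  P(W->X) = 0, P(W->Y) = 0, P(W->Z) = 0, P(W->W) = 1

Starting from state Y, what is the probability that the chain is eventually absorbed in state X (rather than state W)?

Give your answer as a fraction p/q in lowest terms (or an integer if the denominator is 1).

Answer: 2/7

Derivation:
Let a_i = P(absorbed in X | start in state i).
Boundary conditions: a_X = 1, a_W = 0.
For each transient state i, a_i = sum_j P(i->j) * a_j:
  a_Y = 1/6*a_X + 5/12*a_Y + 0*a_Z + 5/12*a_W
  a_Z = 0*a_X + 1/6*a_Y + 7/12*a_Z + 1/4*a_W

Substituting a_X = 1 and a_W = 0, rearrange to (I - Q) a = r where r[i] = P(i -> X):
  [7/12, 0] . (a_Y, a_Z) = 1/6
  [-1/6, 5/12] . (a_Y, a_Z) = 0

Solving yields:
  a_Y = 2/7
  a_Z = 4/35

Starting state is Y, so the absorption probability is a_Y = 2/7.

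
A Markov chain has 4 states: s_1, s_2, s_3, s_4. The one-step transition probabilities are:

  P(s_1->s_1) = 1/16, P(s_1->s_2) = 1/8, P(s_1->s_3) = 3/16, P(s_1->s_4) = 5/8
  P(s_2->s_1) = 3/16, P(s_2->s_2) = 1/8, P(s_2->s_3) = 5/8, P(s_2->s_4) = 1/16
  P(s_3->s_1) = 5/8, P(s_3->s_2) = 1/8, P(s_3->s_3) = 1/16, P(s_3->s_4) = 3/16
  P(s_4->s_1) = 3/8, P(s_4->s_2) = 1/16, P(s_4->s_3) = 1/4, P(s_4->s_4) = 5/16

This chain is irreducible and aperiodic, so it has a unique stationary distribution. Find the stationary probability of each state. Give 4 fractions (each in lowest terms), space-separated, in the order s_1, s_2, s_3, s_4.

The stationary distribution satisfies pi = pi * P, i.e.:
  pi_s_1 = 1/16*pi_s_1 + 3/16*pi_s_2 + 5/8*pi_s_3 + 3/8*pi_s_4
  pi_s_2 = 1/8*pi_s_1 + 1/8*pi_s_2 + 1/8*pi_s_3 + 1/16*pi_s_4
  pi_s_3 = 3/16*pi_s_1 + 5/8*pi_s_2 + 1/16*pi_s_3 + 1/4*pi_s_4
  pi_s_4 = 5/8*pi_s_1 + 1/16*pi_s_2 + 3/16*pi_s_3 + 5/16*pi_s_4
with normalization: pi_s_1 + pi_s_2 + pi_s_3 + pi_s_4 = 1.

Using the first 3 balance equations plus normalization, the linear system A*pi = b is:
  [-15/16, 3/16, 5/8, 3/8] . pi = 0
  [1/8, -7/8, 1/8, 1/16] . pi = 0
  [3/16, 5/8, -15/16, 1/4] . pi = 0
  [1, 1, 1, 1] . pi = 1

Solving yields:
  pi_s_1 = 623/1983
  pi_s_2 = 611/5949
  pi_s_3 = 449/1983
  pi_s_4 = 2122/5949

Verification (pi * P):
  623/1983*1/16 + 611/5949*3/16 + 449/1983*5/8 + 2122/5949*3/8 = 623/1983 = pi_s_1  (ok)
  623/1983*1/8 + 611/5949*1/8 + 449/1983*1/8 + 2122/5949*1/16 = 611/5949 = pi_s_2  (ok)
  623/1983*3/16 + 611/5949*5/8 + 449/1983*1/16 + 2122/5949*1/4 = 449/1983 = pi_s_3  (ok)
  623/1983*5/8 + 611/5949*1/16 + 449/1983*3/16 + 2122/5949*5/16 = 2122/5949 = pi_s_4  (ok)

Answer: 623/1983 611/5949 449/1983 2122/5949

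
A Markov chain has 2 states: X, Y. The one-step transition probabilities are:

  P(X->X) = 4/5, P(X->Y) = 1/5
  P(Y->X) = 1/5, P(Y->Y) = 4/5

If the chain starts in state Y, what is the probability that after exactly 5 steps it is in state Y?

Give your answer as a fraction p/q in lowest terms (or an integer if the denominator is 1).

Answer: 1684/3125

Derivation:
Computing P^5 by repeated multiplication:
P^1 =
  X: [4/5, 1/5]
  Y: [1/5, 4/5]
P^2 =
  X: [17/25, 8/25]
  Y: [8/25, 17/25]
P^3 =
  X: [76/125, 49/125]
  Y: [49/125, 76/125]
P^4 =
  X: [353/625, 272/625]
  Y: [272/625, 353/625]
P^5 =
  X: [1684/3125, 1441/3125]
  Y: [1441/3125, 1684/3125]

(P^5)[Y -> Y] = 1684/3125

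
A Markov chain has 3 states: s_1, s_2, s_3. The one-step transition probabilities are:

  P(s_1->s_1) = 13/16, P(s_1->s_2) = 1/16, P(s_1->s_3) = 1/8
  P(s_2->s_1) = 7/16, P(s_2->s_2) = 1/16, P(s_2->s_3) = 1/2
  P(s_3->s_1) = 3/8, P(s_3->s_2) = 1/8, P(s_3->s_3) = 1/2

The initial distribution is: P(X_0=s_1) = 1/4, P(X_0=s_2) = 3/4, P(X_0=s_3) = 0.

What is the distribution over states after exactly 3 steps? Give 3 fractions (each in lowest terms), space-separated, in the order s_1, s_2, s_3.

Propagating the distribution step by step (d_{t+1} = d_t * P):
d_0 = (s_1=1/4, s_2=3/4, s_3=0)
  d_1[s_1] = 1/4*13/16 + 3/4*7/16 + 0*3/8 = 17/32
  d_1[s_2] = 1/4*1/16 + 3/4*1/16 + 0*1/8 = 1/16
  d_1[s_3] = 1/4*1/8 + 3/4*1/2 + 0*1/2 = 13/32
d_1 = (s_1=17/32, s_2=1/16, s_3=13/32)
  d_2[s_1] = 17/32*13/16 + 1/16*7/16 + 13/32*3/8 = 313/512
  d_2[s_2] = 17/32*1/16 + 1/16*1/16 + 13/32*1/8 = 45/512
  d_2[s_3] = 17/32*1/8 + 1/16*1/2 + 13/32*1/2 = 77/256
d_2 = (s_1=313/512, s_2=45/512, s_3=77/256)
  d_3[s_1] = 313/512*13/16 + 45/512*7/16 + 77/256*3/8 = 1327/2048
  d_3[s_2] = 313/512*1/16 + 45/512*1/16 + 77/256*1/8 = 333/4096
  d_3[s_3] = 313/512*1/8 + 45/512*1/2 + 77/256*1/2 = 1109/4096
d_3 = (s_1=1327/2048, s_2=333/4096, s_3=1109/4096)

Answer: 1327/2048 333/4096 1109/4096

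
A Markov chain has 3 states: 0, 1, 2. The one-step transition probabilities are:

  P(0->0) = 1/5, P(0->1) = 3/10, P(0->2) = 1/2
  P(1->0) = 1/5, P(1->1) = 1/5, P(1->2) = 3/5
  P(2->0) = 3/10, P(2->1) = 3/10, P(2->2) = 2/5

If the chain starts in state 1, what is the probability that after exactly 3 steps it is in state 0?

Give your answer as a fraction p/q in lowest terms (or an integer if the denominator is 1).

Answer: 123/500

Derivation:
Computing P^3 by repeated multiplication:
P^1 =
  0: [1/5, 3/10, 1/2]
  1: [1/5, 1/5, 3/5]
  2: [3/10, 3/10, 2/5]
P^2 =
  0: [1/4, 27/100, 12/25]
  1: [13/50, 7/25, 23/50]
  2: [6/25, 27/100, 49/100]
P^3 =
  0: [31/125, 273/1000, 479/1000]
  1: [123/500, 34/125, 241/500]
  2: [249/1000, 273/1000, 239/500]

(P^3)[1 -> 0] = 123/500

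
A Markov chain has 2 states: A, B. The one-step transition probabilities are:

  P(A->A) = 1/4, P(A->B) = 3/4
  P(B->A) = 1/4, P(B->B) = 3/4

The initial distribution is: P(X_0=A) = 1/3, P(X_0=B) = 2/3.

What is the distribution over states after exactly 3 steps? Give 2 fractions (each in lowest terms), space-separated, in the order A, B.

Answer: 1/4 3/4

Derivation:
Propagating the distribution step by step (d_{t+1} = d_t * P):
d_0 = (A=1/3, B=2/3)
  d_1[A] = 1/3*1/4 + 2/3*1/4 = 1/4
  d_1[B] = 1/3*3/4 + 2/3*3/4 = 3/4
d_1 = (A=1/4, B=3/4)
  d_2[A] = 1/4*1/4 + 3/4*1/4 = 1/4
  d_2[B] = 1/4*3/4 + 3/4*3/4 = 3/4
d_2 = (A=1/4, B=3/4)
  d_3[A] = 1/4*1/4 + 3/4*1/4 = 1/4
  d_3[B] = 1/4*3/4 + 3/4*3/4 = 3/4
d_3 = (A=1/4, B=3/4)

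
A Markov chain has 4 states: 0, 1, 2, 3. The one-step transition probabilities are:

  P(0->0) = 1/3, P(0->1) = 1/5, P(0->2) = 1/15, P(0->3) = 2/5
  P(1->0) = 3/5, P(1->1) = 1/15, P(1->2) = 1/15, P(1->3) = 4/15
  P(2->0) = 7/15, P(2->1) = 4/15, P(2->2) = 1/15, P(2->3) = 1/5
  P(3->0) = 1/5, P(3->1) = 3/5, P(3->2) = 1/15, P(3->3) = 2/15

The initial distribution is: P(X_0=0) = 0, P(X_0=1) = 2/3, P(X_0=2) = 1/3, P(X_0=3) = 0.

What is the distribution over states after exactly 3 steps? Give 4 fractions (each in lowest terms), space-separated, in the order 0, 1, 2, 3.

Answer: 3823/10125 36/125 1/15 2711/10125

Derivation:
Propagating the distribution step by step (d_{t+1} = d_t * P):
d_0 = (0=0, 1=2/3, 2=1/3, 3=0)
  d_1[0] = 0*1/3 + 2/3*3/5 + 1/3*7/15 + 0*1/5 = 5/9
  d_1[1] = 0*1/5 + 2/3*1/15 + 1/3*4/15 + 0*3/5 = 2/15
  d_1[2] = 0*1/15 + 2/3*1/15 + 1/3*1/15 + 0*1/15 = 1/15
  d_1[3] = 0*2/5 + 2/3*4/15 + 1/3*1/5 + 0*2/15 = 11/45
d_1 = (0=5/9, 1=2/15, 2=1/15, 3=11/45)
  d_2[0] = 5/9*1/3 + 2/15*3/5 + 1/15*7/15 + 11/45*1/5 = 233/675
  d_2[1] = 5/9*1/5 + 2/15*1/15 + 1/15*4/15 + 11/45*3/5 = 64/225
  d_2[2] = 5/9*1/15 + 2/15*1/15 + 1/15*1/15 + 11/45*1/15 = 1/15
  d_2[3] = 5/9*2/5 + 2/15*4/15 + 1/15*1/5 + 11/45*2/15 = 41/135
d_2 = (0=233/675, 1=64/225, 2=1/15, 3=41/135)
  d_3[0] = 233/675*1/3 + 64/225*3/5 + 1/15*7/15 + 41/135*1/5 = 3823/10125
  d_3[1] = 233/675*1/5 + 64/225*1/15 + 1/15*4/15 + 41/135*3/5 = 36/125
  d_3[2] = 233/675*1/15 + 64/225*1/15 + 1/15*1/15 + 41/135*1/15 = 1/15
  d_3[3] = 233/675*2/5 + 64/225*4/15 + 1/15*1/5 + 41/135*2/15 = 2711/10125
d_3 = (0=3823/10125, 1=36/125, 2=1/15, 3=2711/10125)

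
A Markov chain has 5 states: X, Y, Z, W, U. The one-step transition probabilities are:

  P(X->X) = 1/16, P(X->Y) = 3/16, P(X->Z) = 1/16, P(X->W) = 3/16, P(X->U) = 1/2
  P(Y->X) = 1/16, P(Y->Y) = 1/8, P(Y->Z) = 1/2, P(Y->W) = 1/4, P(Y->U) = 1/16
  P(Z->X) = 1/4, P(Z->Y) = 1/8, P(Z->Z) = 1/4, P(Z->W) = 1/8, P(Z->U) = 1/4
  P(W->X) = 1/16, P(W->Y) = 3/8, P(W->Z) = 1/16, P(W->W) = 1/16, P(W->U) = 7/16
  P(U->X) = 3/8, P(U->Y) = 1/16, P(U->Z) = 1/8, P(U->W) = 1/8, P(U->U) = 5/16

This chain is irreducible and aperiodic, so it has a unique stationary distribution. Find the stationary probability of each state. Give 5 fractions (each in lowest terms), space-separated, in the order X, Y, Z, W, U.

Answer: 161/820 1423/9225 1361/7380 5437/36900 3907/12300

Derivation:
The stationary distribution satisfies pi = pi * P, i.e.:
  pi_X = 1/16*pi_X + 1/16*pi_Y + 1/4*pi_Z + 1/16*pi_W + 3/8*pi_U
  pi_Y = 3/16*pi_X + 1/8*pi_Y + 1/8*pi_Z + 3/8*pi_W + 1/16*pi_U
  pi_Z = 1/16*pi_X + 1/2*pi_Y + 1/4*pi_Z + 1/16*pi_W + 1/8*pi_U
  pi_W = 3/16*pi_X + 1/4*pi_Y + 1/8*pi_Z + 1/16*pi_W + 1/8*pi_U
  pi_U = 1/2*pi_X + 1/16*pi_Y + 1/4*pi_Z + 7/16*pi_W + 5/16*pi_U
with normalization: pi_X + pi_Y + pi_Z + pi_W + pi_U = 1.

Using the first 4 balance equations plus normalization, the linear system A*pi = b is:
  [-15/16, 1/16, 1/4, 1/16, 3/8] . pi = 0
  [3/16, -7/8, 1/8, 3/8, 1/16] . pi = 0
  [1/16, 1/2, -3/4, 1/16, 1/8] . pi = 0
  [3/16, 1/4, 1/8, -15/16, 1/8] . pi = 0
  [1, 1, 1, 1, 1] . pi = 1

Solving yields:
  pi_X = 161/820
  pi_Y = 1423/9225
  pi_Z = 1361/7380
  pi_W = 5437/36900
  pi_U = 3907/12300

Verification (pi * P):
  161/820*1/16 + 1423/9225*1/16 + 1361/7380*1/4 + 5437/36900*1/16 + 3907/12300*3/8 = 161/820 = pi_X  (ok)
  161/820*3/16 + 1423/9225*1/8 + 1361/7380*1/8 + 5437/36900*3/8 + 3907/12300*1/16 = 1423/9225 = pi_Y  (ok)
  161/820*1/16 + 1423/9225*1/2 + 1361/7380*1/4 + 5437/36900*1/16 + 3907/12300*1/8 = 1361/7380 = pi_Z  (ok)
  161/820*3/16 + 1423/9225*1/4 + 1361/7380*1/8 + 5437/36900*1/16 + 3907/12300*1/8 = 5437/36900 = pi_W  (ok)
  161/820*1/2 + 1423/9225*1/16 + 1361/7380*1/4 + 5437/36900*7/16 + 3907/12300*5/16 = 3907/12300 = pi_U  (ok)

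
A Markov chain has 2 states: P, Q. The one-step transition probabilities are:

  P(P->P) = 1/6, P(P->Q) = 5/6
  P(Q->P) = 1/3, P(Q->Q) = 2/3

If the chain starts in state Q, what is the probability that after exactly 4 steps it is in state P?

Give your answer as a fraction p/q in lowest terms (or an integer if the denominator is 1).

Answer: 185/648

Derivation:
Computing P^4 by repeated multiplication:
P^1 =
  P: [1/6, 5/6]
  Q: [1/3, 2/3]
P^2 =
  P: [11/36, 25/36]
  Q: [5/18, 13/18]
P^3 =
  P: [61/216, 155/216]
  Q: [31/108, 77/108]
P^4 =
  P: [371/1296, 925/1296]
  Q: [185/648, 463/648]

(P^4)[Q -> P] = 185/648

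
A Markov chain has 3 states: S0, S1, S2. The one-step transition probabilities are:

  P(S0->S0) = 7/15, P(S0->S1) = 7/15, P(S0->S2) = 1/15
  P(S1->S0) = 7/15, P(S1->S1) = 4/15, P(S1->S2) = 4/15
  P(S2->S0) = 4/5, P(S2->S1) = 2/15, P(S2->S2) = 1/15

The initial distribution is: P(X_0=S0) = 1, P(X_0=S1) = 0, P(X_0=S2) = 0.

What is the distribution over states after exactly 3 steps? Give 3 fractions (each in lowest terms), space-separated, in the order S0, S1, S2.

Propagating the distribution step by step (d_{t+1} = d_t * P):
d_0 = (S0=1, S1=0, S2=0)
  d_1[S0] = 1*7/15 + 0*7/15 + 0*4/5 = 7/15
  d_1[S1] = 1*7/15 + 0*4/15 + 0*2/15 = 7/15
  d_1[S2] = 1*1/15 + 0*4/15 + 0*1/15 = 1/15
d_1 = (S0=7/15, S1=7/15, S2=1/15)
  d_2[S0] = 7/15*7/15 + 7/15*7/15 + 1/15*4/5 = 22/45
  d_2[S1] = 7/15*7/15 + 7/15*4/15 + 1/15*2/15 = 79/225
  d_2[S2] = 7/15*1/15 + 7/15*4/15 + 1/15*1/15 = 4/25
d_2 = (S0=22/45, S1=79/225, S2=4/25)
  d_3[S0] = 22/45*7/15 + 79/225*7/15 + 4/25*4/5 = 13/25
  d_3[S1] = 22/45*7/15 + 79/225*4/15 + 4/25*2/15 = 386/1125
  d_3[S2] = 22/45*1/15 + 79/225*4/15 + 4/25*1/15 = 154/1125
d_3 = (S0=13/25, S1=386/1125, S2=154/1125)

Answer: 13/25 386/1125 154/1125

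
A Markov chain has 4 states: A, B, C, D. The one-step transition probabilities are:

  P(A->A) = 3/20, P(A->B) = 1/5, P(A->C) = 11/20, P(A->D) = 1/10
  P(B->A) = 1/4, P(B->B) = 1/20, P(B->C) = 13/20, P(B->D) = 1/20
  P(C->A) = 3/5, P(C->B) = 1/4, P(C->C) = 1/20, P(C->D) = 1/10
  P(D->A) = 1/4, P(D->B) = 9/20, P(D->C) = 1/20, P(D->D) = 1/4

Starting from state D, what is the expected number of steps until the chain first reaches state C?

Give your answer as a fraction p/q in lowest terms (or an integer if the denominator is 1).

Answer: 280/93

Derivation:
Let h_i = expected steps to first reach C from state i.
Boundary: h_C = 0.
First-step equations for the other states:
  h_A = 1 + 3/20*h_A + 1/5*h_B + 11/20*h_C + 1/10*h_D
  h_B = 1 + 1/4*h_A + 1/20*h_B + 13/20*h_C + 1/20*h_D
  h_D = 1 + 1/4*h_A + 9/20*h_B + 1/20*h_C + 1/4*h_D

Substituting h_C = 0 and rearranging gives the linear system (I - Q) h = 1:
  [17/20, -1/5, -1/10] . (h_A, h_B, h_D) = 1
  [-1/4, 19/20, -1/20] . (h_A, h_B, h_D) = 1
  [-1/4, -9/20, 3/4] . (h_A, h_B, h_D) = 1

Solving yields:
  h_A = 60/31
  h_B = 160/93
  h_D = 280/93

Starting state is D, so the expected hitting time is h_D = 280/93.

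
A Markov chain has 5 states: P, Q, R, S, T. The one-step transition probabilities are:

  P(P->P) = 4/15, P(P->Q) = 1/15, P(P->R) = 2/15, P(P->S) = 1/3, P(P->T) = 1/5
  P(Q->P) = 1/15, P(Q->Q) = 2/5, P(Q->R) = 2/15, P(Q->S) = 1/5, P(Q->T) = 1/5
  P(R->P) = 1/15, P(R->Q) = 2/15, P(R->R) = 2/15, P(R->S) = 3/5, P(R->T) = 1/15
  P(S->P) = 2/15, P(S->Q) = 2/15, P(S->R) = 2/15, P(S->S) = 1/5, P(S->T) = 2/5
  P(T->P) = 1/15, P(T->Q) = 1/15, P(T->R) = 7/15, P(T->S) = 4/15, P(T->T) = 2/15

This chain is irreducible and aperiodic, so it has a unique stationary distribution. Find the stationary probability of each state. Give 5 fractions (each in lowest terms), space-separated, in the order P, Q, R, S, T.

Answer: 293/2680 407/2680 277/1340 209/670 59/268

Derivation:
The stationary distribution satisfies pi = pi * P, i.e.:
  pi_P = 4/15*pi_P + 1/15*pi_Q + 1/15*pi_R + 2/15*pi_S + 1/15*pi_T
  pi_Q = 1/15*pi_P + 2/5*pi_Q + 2/15*pi_R + 2/15*pi_S + 1/15*pi_T
  pi_R = 2/15*pi_P + 2/15*pi_Q + 2/15*pi_R + 2/15*pi_S + 7/15*pi_T
  pi_S = 1/3*pi_P + 1/5*pi_Q + 3/5*pi_R + 1/5*pi_S + 4/15*pi_T
  pi_T = 1/5*pi_P + 1/5*pi_Q + 1/15*pi_R + 2/5*pi_S + 2/15*pi_T
with normalization: pi_P + pi_Q + pi_R + pi_S + pi_T = 1.

Using the first 4 balance equations plus normalization, the linear system A*pi = b is:
  [-11/15, 1/15, 1/15, 2/15, 1/15] . pi = 0
  [1/15, -3/5, 2/15, 2/15, 1/15] . pi = 0
  [2/15, 2/15, -13/15, 2/15, 7/15] . pi = 0
  [1/3, 1/5, 3/5, -4/5, 4/15] . pi = 0
  [1, 1, 1, 1, 1] . pi = 1

Solving yields:
  pi_P = 293/2680
  pi_Q = 407/2680
  pi_R = 277/1340
  pi_S = 209/670
  pi_T = 59/268

Verification (pi * P):
  293/2680*4/15 + 407/2680*1/15 + 277/1340*1/15 + 209/670*2/15 + 59/268*1/15 = 293/2680 = pi_P  (ok)
  293/2680*1/15 + 407/2680*2/5 + 277/1340*2/15 + 209/670*2/15 + 59/268*1/15 = 407/2680 = pi_Q  (ok)
  293/2680*2/15 + 407/2680*2/15 + 277/1340*2/15 + 209/670*2/15 + 59/268*7/15 = 277/1340 = pi_R  (ok)
  293/2680*1/3 + 407/2680*1/5 + 277/1340*3/5 + 209/670*1/5 + 59/268*4/15 = 209/670 = pi_S  (ok)
  293/2680*1/5 + 407/2680*1/5 + 277/1340*1/15 + 209/670*2/5 + 59/268*2/15 = 59/268 = pi_T  (ok)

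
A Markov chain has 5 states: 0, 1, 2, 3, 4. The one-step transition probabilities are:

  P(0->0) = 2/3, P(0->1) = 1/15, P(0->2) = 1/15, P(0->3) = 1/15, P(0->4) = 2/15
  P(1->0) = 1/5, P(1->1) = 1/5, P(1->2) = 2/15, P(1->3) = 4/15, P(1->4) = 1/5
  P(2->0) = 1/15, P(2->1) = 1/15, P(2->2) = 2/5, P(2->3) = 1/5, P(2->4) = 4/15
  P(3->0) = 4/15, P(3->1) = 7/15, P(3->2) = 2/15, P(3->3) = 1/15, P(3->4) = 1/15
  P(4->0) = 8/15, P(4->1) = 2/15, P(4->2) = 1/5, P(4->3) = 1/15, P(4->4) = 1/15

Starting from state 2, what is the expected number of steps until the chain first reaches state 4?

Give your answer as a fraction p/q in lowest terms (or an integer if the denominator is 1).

Answer: 580/109

Derivation:
Let h_i = expected steps to first reach 4 from state i.
Boundary: h_4 = 0.
First-step equations for the other states:
  h_0 = 1 + 2/3*h_0 + 1/15*h_1 + 1/15*h_2 + 1/15*h_3 + 2/15*h_4
  h_1 = 1 + 1/5*h_0 + 1/5*h_1 + 2/15*h_2 + 4/15*h_3 + 1/5*h_4
  h_2 = 1 + 1/15*h_0 + 1/15*h_1 + 2/5*h_2 + 1/5*h_3 + 4/15*h_4
  h_3 = 1 + 4/15*h_0 + 7/15*h_1 + 2/15*h_2 + 1/15*h_3 + 1/15*h_4

Substituting h_4 = 0 and rearranging gives the linear system (I - Q) h = 1:
  [1/3, -1/15, -1/15, -1/15] . (h_0, h_1, h_2, h_3) = 1
  [-1/5, 4/5, -2/15, -4/15] . (h_0, h_1, h_2, h_3) = 1
  [-1/15, -1/15, 3/5, -1/5] . (h_0, h_1, h_2, h_3) = 1
  [-4/15, -7/15, -2/15, 14/15] . (h_0, h_1, h_2, h_3) = 1

Solving yields:
  h_0 = 2165/327
  h_1 = 1975/327
  h_2 = 580/109
  h_3 = 735/109

Starting state is 2, so the expected hitting time is h_2 = 580/109.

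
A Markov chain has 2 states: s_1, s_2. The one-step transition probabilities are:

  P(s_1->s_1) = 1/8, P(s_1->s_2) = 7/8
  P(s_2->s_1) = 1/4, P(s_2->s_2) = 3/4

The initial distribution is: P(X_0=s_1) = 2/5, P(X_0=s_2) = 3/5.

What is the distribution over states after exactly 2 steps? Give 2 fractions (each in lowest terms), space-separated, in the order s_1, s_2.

Answer: 9/40 31/40

Derivation:
Propagating the distribution step by step (d_{t+1} = d_t * P):
d_0 = (s_1=2/5, s_2=3/5)
  d_1[s_1] = 2/5*1/8 + 3/5*1/4 = 1/5
  d_1[s_2] = 2/5*7/8 + 3/5*3/4 = 4/5
d_1 = (s_1=1/5, s_2=4/5)
  d_2[s_1] = 1/5*1/8 + 4/5*1/4 = 9/40
  d_2[s_2] = 1/5*7/8 + 4/5*3/4 = 31/40
d_2 = (s_1=9/40, s_2=31/40)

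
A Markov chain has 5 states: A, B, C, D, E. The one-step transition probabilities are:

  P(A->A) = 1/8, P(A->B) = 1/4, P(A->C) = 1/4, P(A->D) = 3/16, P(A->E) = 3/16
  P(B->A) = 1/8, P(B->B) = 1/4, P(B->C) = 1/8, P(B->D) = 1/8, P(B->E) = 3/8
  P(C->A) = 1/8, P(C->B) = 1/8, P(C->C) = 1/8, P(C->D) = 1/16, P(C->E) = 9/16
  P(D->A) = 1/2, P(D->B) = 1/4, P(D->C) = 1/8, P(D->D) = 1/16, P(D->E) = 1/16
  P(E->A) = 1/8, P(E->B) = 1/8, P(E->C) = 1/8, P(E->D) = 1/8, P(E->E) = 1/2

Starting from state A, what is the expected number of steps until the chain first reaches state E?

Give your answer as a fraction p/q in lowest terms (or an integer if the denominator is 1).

Let h_i = expected steps to first reach E from state i.
Boundary: h_E = 0.
First-step equations for the other states:
  h_A = 1 + 1/8*h_A + 1/4*h_B + 1/4*h_C + 3/16*h_D + 3/16*h_E
  h_B = 1 + 1/8*h_A + 1/4*h_B + 1/8*h_C + 1/8*h_D + 3/8*h_E
  h_C = 1 + 1/8*h_A + 1/8*h_B + 1/8*h_C + 1/16*h_D + 9/16*h_E
  h_D = 1 + 1/2*h_A + 1/4*h_B + 1/8*h_C + 1/16*h_D + 1/16*h_E

Substituting h_E = 0 and rearranging gives the linear system (I - Q) h = 1:
  [7/8, -1/4, -1/4, -3/16] . (h_A, h_B, h_C, h_D) = 1
  [-1/8, 3/4, -1/8, -1/8] . (h_A, h_B, h_C, h_D) = 1
  [-1/8, -1/8, 7/8, -1/16] . (h_A, h_B, h_C, h_D) = 1
  [-1/2, -1/4, -1/8, 15/16] . (h_A, h_B, h_C, h_D) = 1

Solving yields:
  h_A = 5052/1423
  h_B = 4268/1423
  h_C = 3372/1423
  h_D = 5800/1423

Starting state is A, so the expected hitting time is h_A = 5052/1423.

Answer: 5052/1423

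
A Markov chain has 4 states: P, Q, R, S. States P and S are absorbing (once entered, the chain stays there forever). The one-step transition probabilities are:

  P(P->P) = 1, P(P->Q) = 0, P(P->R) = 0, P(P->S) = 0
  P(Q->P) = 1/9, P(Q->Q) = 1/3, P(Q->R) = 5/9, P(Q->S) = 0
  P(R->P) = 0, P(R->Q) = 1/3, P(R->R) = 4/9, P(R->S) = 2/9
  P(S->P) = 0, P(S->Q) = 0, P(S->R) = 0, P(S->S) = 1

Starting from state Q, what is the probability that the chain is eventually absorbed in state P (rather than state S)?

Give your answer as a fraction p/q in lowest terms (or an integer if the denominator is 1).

Answer: 1/3

Derivation:
Let a_i = P(absorbed in P | start in state i).
Boundary conditions: a_P = 1, a_S = 0.
For each transient state i, a_i = sum_j P(i->j) * a_j:
  a_Q = 1/9*a_P + 1/3*a_Q + 5/9*a_R + 0*a_S
  a_R = 0*a_P + 1/3*a_Q + 4/9*a_R + 2/9*a_S

Substituting a_P = 1 and a_S = 0, rearrange to (I - Q) a = r where r[i] = P(i -> P):
  [2/3, -5/9] . (a_Q, a_R) = 1/9
  [-1/3, 5/9] . (a_Q, a_R) = 0

Solving yields:
  a_Q = 1/3
  a_R = 1/5

Starting state is Q, so the absorption probability is a_Q = 1/3.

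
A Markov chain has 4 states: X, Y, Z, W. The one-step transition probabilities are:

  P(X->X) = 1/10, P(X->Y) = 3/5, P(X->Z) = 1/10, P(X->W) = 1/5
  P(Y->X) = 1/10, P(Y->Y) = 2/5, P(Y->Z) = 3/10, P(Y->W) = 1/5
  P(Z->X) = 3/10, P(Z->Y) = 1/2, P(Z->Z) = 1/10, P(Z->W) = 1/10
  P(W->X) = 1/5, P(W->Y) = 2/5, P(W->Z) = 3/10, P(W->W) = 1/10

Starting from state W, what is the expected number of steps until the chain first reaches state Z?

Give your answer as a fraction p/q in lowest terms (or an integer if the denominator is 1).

Answer: 70/19

Derivation:
Let h_i = expected steps to first reach Z from state i.
Boundary: h_Z = 0.
First-step equations for the other states:
  h_X = 1 + 1/10*h_X + 3/5*h_Y + 1/10*h_Z + 1/5*h_W
  h_Y = 1 + 1/10*h_X + 2/5*h_Y + 3/10*h_Z + 1/5*h_W
  h_W = 1 + 1/5*h_X + 2/5*h_Y + 3/10*h_Z + 1/10*h_W

Substituting h_Z = 0 and rearranging gives the linear system (I - Q) h = 1:
  [9/10, -3/5, -1/5] . (h_X, h_Y, h_W) = 1
  [-1/10, 3/5, -1/5] . (h_X, h_Y, h_W) = 1
  [-1/5, -2/5, 9/10] . (h_X, h_Y, h_W) = 1

Solving yields:
  h_X = 165/38
  h_Y = 275/76
  h_W = 70/19

Starting state is W, so the expected hitting time is h_W = 70/19.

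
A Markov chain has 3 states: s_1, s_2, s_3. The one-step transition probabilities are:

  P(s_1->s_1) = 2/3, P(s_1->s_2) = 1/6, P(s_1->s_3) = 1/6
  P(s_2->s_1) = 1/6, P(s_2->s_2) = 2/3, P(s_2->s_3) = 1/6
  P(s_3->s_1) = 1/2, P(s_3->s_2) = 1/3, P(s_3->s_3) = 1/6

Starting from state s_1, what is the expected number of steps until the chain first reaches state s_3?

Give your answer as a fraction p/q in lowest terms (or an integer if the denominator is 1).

Let h_i = expected steps to first reach s_3 from state i.
Boundary: h_s_3 = 0.
First-step equations for the other states:
  h_s_1 = 1 + 2/3*h_s_1 + 1/6*h_s_2 + 1/6*h_s_3
  h_s_2 = 1 + 1/6*h_s_1 + 2/3*h_s_2 + 1/6*h_s_3

Substituting h_s_3 = 0 and rearranging gives the linear system (I - Q) h = 1:
  [1/3, -1/6] . (h_s_1, h_s_2) = 1
  [-1/6, 1/3] . (h_s_1, h_s_2) = 1

Solving yields:
  h_s_1 = 6
  h_s_2 = 6

Starting state is s_1, so the expected hitting time is h_s_1 = 6.

Answer: 6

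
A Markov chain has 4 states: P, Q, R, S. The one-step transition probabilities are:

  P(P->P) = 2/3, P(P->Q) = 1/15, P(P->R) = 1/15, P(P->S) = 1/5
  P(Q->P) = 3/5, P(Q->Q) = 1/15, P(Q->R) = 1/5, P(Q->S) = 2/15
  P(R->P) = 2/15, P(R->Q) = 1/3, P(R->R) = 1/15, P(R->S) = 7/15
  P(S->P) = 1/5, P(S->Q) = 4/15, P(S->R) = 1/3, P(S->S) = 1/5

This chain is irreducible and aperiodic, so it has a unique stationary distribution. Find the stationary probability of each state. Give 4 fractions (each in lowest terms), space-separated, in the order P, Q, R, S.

Answer: 359/763 116/763 113/763 25/109

Derivation:
The stationary distribution satisfies pi = pi * P, i.e.:
  pi_P = 2/3*pi_P + 3/5*pi_Q + 2/15*pi_R + 1/5*pi_S
  pi_Q = 1/15*pi_P + 1/15*pi_Q + 1/3*pi_R + 4/15*pi_S
  pi_R = 1/15*pi_P + 1/5*pi_Q + 1/15*pi_R + 1/3*pi_S
  pi_S = 1/5*pi_P + 2/15*pi_Q + 7/15*pi_R + 1/5*pi_S
with normalization: pi_P + pi_Q + pi_R + pi_S = 1.

Using the first 3 balance equations plus normalization, the linear system A*pi = b is:
  [-1/3, 3/5, 2/15, 1/5] . pi = 0
  [1/15, -14/15, 1/3, 4/15] . pi = 0
  [1/15, 1/5, -14/15, 1/3] . pi = 0
  [1, 1, 1, 1] . pi = 1

Solving yields:
  pi_P = 359/763
  pi_Q = 116/763
  pi_R = 113/763
  pi_S = 25/109

Verification (pi * P):
  359/763*2/3 + 116/763*3/5 + 113/763*2/15 + 25/109*1/5 = 359/763 = pi_P  (ok)
  359/763*1/15 + 116/763*1/15 + 113/763*1/3 + 25/109*4/15 = 116/763 = pi_Q  (ok)
  359/763*1/15 + 116/763*1/5 + 113/763*1/15 + 25/109*1/3 = 113/763 = pi_R  (ok)
  359/763*1/5 + 116/763*2/15 + 113/763*7/15 + 25/109*1/5 = 25/109 = pi_S  (ok)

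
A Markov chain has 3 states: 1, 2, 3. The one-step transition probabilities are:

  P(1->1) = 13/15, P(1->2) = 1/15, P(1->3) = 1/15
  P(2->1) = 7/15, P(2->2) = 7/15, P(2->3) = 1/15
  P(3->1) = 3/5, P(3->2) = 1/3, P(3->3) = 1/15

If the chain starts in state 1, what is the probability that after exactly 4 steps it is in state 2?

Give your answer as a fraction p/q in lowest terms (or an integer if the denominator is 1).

Answer: 17/125

Derivation:
Computing P^4 by repeated multiplication:
P^1 =
  1: [13/15, 1/15, 1/15]
  2: [7/15, 7/15, 1/15]
  3: [3/5, 1/3, 1/15]
P^2 =
  1: [37/45, 1/9, 1/15]
  2: [149/225, 61/225, 1/15]
  3: [161/225, 49/225, 1/15]
P^3 =
  1: [181/225, 29/225, 1/15]
  2: [833/1125, 217/1125, 1/15]
  3: [857/1125, 193/1125, 1/15]
P^4 =
  1: [299/375, 17/125, 1/15]
  2: [1447/1875, 101/625, 1/15]
  3: [1463/1875, 287/1875, 1/15]

(P^4)[1 -> 2] = 17/125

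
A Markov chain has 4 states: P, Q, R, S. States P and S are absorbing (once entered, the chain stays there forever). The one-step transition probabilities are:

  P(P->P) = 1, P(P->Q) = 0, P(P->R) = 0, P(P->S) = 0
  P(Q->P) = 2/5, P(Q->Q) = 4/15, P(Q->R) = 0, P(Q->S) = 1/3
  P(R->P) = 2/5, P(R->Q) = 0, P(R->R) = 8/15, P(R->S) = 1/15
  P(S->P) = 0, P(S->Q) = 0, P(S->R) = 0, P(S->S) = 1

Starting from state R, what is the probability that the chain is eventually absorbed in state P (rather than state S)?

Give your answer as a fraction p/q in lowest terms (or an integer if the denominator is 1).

Answer: 6/7

Derivation:
Let a_i = P(absorbed in P | start in state i).
Boundary conditions: a_P = 1, a_S = 0.
For each transient state i, a_i = sum_j P(i->j) * a_j:
  a_Q = 2/5*a_P + 4/15*a_Q + 0*a_R + 1/3*a_S
  a_R = 2/5*a_P + 0*a_Q + 8/15*a_R + 1/15*a_S

Substituting a_P = 1 and a_S = 0, rearrange to (I - Q) a = r where r[i] = P(i -> P):
  [11/15, 0] . (a_Q, a_R) = 2/5
  [0, 7/15] . (a_Q, a_R) = 2/5

Solving yields:
  a_Q = 6/11
  a_R = 6/7

Starting state is R, so the absorption probability is a_R = 6/7.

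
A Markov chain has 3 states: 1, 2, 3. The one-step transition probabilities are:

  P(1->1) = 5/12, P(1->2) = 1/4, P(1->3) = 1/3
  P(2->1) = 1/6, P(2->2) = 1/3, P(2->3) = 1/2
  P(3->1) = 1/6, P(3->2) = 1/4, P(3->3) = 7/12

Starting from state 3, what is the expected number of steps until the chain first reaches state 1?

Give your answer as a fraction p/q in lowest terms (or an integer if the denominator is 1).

Answer: 6

Derivation:
Let h_i = expected steps to first reach 1 from state i.
Boundary: h_1 = 0.
First-step equations for the other states:
  h_2 = 1 + 1/6*h_1 + 1/3*h_2 + 1/2*h_3
  h_3 = 1 + 1/6*h_1 + 1/4*h_2 + 7/12*h_3

Substituting h_1 = 0 and rearranging gives the linear system (I - Q) h = 1:
  [2/3, -1/2] . (h_2, h_3) = 1
  [-1/4, 5/12] . (h_2, h_3) = 1

Solving yields:
  h_2 = 6
  h_3 = 6

Starting state is 3, so the expected hitting time is h_3 = 6.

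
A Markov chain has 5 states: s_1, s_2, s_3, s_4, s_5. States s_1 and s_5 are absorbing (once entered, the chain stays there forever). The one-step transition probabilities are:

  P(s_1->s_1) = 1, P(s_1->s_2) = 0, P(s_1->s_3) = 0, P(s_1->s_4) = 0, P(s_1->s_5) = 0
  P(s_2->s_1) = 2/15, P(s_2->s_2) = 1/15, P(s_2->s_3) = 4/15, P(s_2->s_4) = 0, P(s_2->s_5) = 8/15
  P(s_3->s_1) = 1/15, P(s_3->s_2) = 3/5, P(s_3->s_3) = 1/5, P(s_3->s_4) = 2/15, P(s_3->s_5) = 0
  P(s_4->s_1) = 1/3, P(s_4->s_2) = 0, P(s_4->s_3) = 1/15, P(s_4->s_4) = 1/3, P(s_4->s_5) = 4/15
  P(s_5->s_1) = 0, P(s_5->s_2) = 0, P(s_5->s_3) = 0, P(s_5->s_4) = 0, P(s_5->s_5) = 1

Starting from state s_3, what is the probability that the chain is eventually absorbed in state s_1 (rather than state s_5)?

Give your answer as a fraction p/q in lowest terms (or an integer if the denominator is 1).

Let a_i = P(absorbed in s_1 | start in state i).
Boundary conditions: a_s_1 = 1, a_s_5 = 0.
For each transient state i, a_i = sum_j P(i->j) * a_j:
  a_s_2 = 2/15*a_s_1 + 1/15*a_s_2 + 4/15*a_s_3 + 0*a_s_4 + 8/15*a_s_5
  a_s_3 = 1/15*a_s_1 + 3/5*a_s_2 + 1/5*a_s_3 + 2/15*a_s_4 + 0*a_s_5
  a_s_4 = 1/3*a_s_1 + 0*a_s_2 + 1/15*a_s_3 + 1/3*a_s_4 + 4/15*a_s_5

Substituting a_s_1 = 1 and a_s_5 = 0, rearrange to (I - Q) a = r where r[i] = P(i -> s_1):
  [14/15, -4/15, 0] . (a_s_2, a_s_3, a_s_4) = 2/15
  [-3/5, 4/5, -2/15] . (a_s_2, a_s_3, a_s_4) = 1/15
  [0, -1/15, 2/3] . (a_s_2, a_s_3, a_s_4) = 1/3

Solving yields:
  a_s_2 = 79/323
  a_s_3 = 115/323
  a_s_4 = 173/323

Starting state is s_3, so the absorption probability is a_s_3 = 115/323.

Answer: 115/323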